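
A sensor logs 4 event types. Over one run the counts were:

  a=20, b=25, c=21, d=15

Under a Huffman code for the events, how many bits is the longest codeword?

2

Merge the two lowest-weight nodes at each step:
d(15) + a(20) → 35
c(21) + b(25) → 46
35 + 46 → 81
The first pair merged (d, a) ends up deepest, at depth 2.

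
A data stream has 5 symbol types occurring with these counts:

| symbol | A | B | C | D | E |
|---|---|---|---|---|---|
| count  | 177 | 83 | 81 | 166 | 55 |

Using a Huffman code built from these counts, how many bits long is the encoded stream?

Build the Huffman tree bottom-up:
merge E(55) and C(81): 136
merge B(83) and 136: 219
merge D(166) and A(177): 343
merge 219 and 343: 562
The encoded length is the sum of every internal node's weight: 136 + 219 + 343 + 562 = 1260 bits.

1260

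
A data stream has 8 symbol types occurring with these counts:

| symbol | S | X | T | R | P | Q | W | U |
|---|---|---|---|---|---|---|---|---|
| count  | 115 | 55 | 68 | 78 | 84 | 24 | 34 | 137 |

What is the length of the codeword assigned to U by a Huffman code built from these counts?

Build the tree from the bottom:
combine Q(24), W(34) → 58
combine X(55), 58 → 113
combine T(68), R(78) → 146
combine P(84), 113 → 197
combine S(115), U(137) → 252
combine 146, 197 → 343
combine 252, 343 → 595
U's leaf is at depth 2, giving a 2-bit codeword.

2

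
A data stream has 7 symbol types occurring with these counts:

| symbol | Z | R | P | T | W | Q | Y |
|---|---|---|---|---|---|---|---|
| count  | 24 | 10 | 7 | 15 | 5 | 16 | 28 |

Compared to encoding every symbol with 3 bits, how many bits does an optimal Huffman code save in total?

40

Fixed-length: 3 bits × 105 symbols = 315 bits.
Huffman merges:
W(5) + P(7) → 12
R(10) + 12 → 22
T(15) + Q(16) → 31
22 + Z(24) → 46
Y(28) + 31 → 59
46 + 59 → 105
Huffman total = 12 + 22 + 31 + 46 + 59 + 105 = 275 bits.
Saving = 315 − 275 = 40 bits.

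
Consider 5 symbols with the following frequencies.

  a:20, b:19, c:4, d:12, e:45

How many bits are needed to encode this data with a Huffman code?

206

Build the Huffman tree bottom-up:
c(4) + d(12) → 16
16 + b(19) → 35
a(20) + 35 → 55
e(45) + 55 → 100
Total encoded bits = sum of merged weights = 16 + 35 + 55 + 100 = 206.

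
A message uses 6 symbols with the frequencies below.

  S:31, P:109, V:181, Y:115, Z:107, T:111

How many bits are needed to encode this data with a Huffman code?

Build the Huffman tree bottom-up:
S(31) + Z(107) → 138
P(109) + T(111) → 220
Y(115) + 138 → 253
V(181) + 220 → 401
253 + 401 → 654
Total encoded bits = sum of merged weights = 138 + 220 + 253 + 401 + 654 = 1666.

1666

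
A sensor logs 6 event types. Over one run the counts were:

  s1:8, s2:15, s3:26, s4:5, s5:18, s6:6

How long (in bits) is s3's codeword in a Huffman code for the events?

Repeatedly merge the two smallest:
s4(5) + s6(6) → 11
s1(8) + 11 → 19
s2(15) + s5(18) → 33
19 + s3(26) → 45
33 + 45 → 78
s3's leaf is at depth 2, giving a 2-bit codeword.

2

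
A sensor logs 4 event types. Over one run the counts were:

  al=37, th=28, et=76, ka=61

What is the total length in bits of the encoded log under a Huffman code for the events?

Build the Huffman tree bottom-up:
th(28) + al(37) → 65
ka(61) + 65 → 126
et(76) + 126 → 202
Each symbol's bit-cost is frequency × depth; summing gives 393 bits (equivalently 65 + 126 + 202).

393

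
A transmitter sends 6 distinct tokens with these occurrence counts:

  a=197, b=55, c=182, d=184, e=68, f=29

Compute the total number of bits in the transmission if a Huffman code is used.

1666

Greedily combine the two least-frequent nodes:
f(29) + b(55) → 84
e(68) + 84 → 152
152 + c(182) → 334
d(184) + a(197) → 381
334 + 381 → 715
Total encoded bits = sum of merged weights = 84 + 152 + 334 + 381 + 715 = 1666.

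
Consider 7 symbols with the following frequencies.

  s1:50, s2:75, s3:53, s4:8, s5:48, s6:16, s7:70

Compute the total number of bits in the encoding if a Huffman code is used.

Merge the two smallest weights repeatedly:
merge s4(8) and s6(16): 24
merge 24 and s5(48): 72
merge s1(50) and s3(53): 103
merge s7(70) and 72: 142
merge s2(75) and 103: 178
merge 142 and 178: 320
Total encoded bits = sum of merged weights = 24 + 72 + 103 + 142 + 178 + 320 = 839.

839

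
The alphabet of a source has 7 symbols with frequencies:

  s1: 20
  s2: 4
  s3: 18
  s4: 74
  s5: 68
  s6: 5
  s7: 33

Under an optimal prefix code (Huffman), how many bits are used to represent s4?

Repeatedly merge the two smallest:
merge s2(4) and s6(5): 9
merge 9 and s3(18): 27
merge s1(20) and 27: 47
merge s7(33) and 47: 80
merge s5(68) and s4(74): 142
merge 80 and 142: 222
s4's leaf is at depth 2, giving a 2-bit codeword.

2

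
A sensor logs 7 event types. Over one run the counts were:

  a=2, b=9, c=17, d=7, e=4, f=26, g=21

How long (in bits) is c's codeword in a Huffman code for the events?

Huffman merges, smallest pair first:
combine a(2), e(4) → 6
combine 6, d(7) → 13
combine b(9), 13 → 22
combine c(17), g(21) → 38
combine 22, f(26) → 48
combine 38, 48 → 86
c's leaf is at depth 2, giving a 2-bit codeword.

2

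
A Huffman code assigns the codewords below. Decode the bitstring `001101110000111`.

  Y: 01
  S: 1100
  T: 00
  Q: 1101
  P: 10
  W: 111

Read left to right; each codeword is recognised as soon as it completes (prefix code):
  00→T | 1101→Q | 1100→S | 00→T | 111→W
Decoded message: TQSTW

TQSTW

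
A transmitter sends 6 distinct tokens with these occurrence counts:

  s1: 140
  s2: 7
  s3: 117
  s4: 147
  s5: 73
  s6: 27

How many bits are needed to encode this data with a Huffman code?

Greedily combine the two least-frequent nodes:
s2(7) + s6(27) → 34
34 + s5(73) → 107
107 + s3(117) → 224
s1(140) + s4(147) → 287
224 + 287 → 511
Total encoded bits = sum of merged weights = 34 + 107 + 224 + 287 + 511 = 1163.

1163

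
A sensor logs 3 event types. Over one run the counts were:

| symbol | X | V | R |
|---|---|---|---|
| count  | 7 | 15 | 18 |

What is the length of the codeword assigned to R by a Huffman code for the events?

1

Build the tree from the bottom:
X(7) + V(15) → 22
R(18) + 22 → 40
R is a child of the root — depth 1, so its codeword is a single bit.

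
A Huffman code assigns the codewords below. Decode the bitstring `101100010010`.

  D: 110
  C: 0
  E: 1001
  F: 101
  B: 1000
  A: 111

Read left to right; each codeword is recognised as soon as it completes (prefix code):
  101→F | 1000→B | 1001→E | 0→C
Decoded message: FBEC

FBEC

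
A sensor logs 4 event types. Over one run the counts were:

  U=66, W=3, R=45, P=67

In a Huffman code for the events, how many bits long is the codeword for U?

2

Repeatedly merge the two smallest:
W(3) + R(45) → 48
48 + U(66) → 114
P(67) + 114 → 181
U's leaf is at depth 2, giving a 2-bit codeword.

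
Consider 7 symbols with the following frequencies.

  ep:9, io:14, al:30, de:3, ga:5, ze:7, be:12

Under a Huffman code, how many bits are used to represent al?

1

Build the tree from the bottom:
de(3) + ga(5) → 8
ze(7) + 8 → 15
ep(9) + be(12) → 21
io(14) + 15 → 29
21 + 29 → 50
al(30) + 50 → 80
al sits one level below the root: a 1-bit codeword.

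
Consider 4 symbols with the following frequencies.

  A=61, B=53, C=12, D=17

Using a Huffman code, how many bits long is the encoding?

254

Greedily combine the two least-frequent nodes:
combine C(12), D(17) → 29
combine 29, B(53) → 82
combine A(61), 82 → 143
Total encoded bits = sum of merged weights = 29 + 82 + 143 = 254.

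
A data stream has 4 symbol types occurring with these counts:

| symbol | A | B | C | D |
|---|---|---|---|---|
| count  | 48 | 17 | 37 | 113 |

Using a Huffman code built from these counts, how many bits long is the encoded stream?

371

Merge the two smallest weights repeatedly:
merge B(17) and C(37): 54
merge A(48) and 54: 102
merge 102 and D(113): 215
The encoded length is the sum of every internal node's weight: 54 + 102 + 215 = 371 bits.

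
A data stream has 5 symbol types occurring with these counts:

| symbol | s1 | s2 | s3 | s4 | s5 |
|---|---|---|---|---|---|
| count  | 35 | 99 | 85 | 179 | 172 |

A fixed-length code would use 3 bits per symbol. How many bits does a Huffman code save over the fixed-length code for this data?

450

Fixed-length: 3 bits × 570 symbols = 1710 bits.
Huffman merges:
s1(35) + s3(85) → 120
s2(99) + 120 → 219
s5(172) + s4(179) → 351
219 + 351 → 570
Huffman total = 120 + 219 + 351 + 570 = 1260 bits.
Saving = 1710 − 1260 = 450 bits.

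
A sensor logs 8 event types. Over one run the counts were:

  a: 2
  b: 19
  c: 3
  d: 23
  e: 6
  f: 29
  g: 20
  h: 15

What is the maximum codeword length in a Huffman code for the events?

5

Merge the two lowest-weight nodes at each step:
a(2) + c(3) → 5
5 + e(6) → 11
11 + h(15) → 26
b(19) + g(20) → 39
d(23) + 26 → 49
f(29) + 39 → 68
49 + 68 → 117
Maximum depth reached is 5.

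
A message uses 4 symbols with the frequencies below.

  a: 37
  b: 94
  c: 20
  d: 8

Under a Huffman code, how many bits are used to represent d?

Repeatedly merge the two smallest:
combine d(8), c(20) → 28
combine 28, a(37) → 65
combine 65, b(94) → 159
d's leaf is at depth 3, giving a 3-bit codeword.

3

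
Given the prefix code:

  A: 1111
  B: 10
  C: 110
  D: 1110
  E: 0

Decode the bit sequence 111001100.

Read left to right; each codeword is recognised as soon as it completes (prefix code):
  1110→D | 0→E | 110→C | 0→E
Decoded message: DECE

DECE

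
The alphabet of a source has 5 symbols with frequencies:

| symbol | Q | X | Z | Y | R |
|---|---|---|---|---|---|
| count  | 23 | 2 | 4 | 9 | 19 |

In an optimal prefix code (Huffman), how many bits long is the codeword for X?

4

Repeatedly merge the two smallest:
merge X(2) and Z(4): 6
merge 6 and Y(9): 15
merge 15 and R(19): 34
merge Q(23) and 34: 57
The subtree containing X is merged 4 times, so code length = 4.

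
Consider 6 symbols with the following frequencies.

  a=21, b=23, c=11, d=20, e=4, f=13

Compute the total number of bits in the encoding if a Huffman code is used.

227

Merge the two smallest weights repeatedly:
combine e(4), c(11) → 15
combine f(13), 15 → 28
combine d(20), a(21) → 41
combine b(23), 28 → 51
combine 41, 51 → 92
The encoded length is the sum of every internal node's weight: 15 + 28 + 41 + 51 + 92 = 227 bits.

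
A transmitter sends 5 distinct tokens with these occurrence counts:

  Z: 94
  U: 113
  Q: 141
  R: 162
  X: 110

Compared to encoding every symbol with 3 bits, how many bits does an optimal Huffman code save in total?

416

Fixed-length: 3 bits × 620 symbols = 1860 bits.
Huffman merges:
Z(94) + X(110) → 204
U(113) + Q(141) → 254
R(162) + 204 → 366
254 + 366 → 620
Huffman total = 204 + 254 + 366 + 620 = 1444 bits.
Saving = 1860 − 1444 = 416 bits.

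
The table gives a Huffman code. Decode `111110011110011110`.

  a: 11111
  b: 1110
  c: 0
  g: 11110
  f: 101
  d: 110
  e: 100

accgcg

Read left to right; each codeword is recognised as soon as it completes (prefix code):
  11111→a | 0→c | 0→c | 11110→g | 0→c | 11110→g
Decoded message: accgcg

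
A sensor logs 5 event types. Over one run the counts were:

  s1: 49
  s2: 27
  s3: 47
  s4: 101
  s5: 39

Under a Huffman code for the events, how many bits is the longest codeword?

3

Merge the two lowest-weight nodes at each step:
combine s2(27), s5(39) → 66
combine s3(47), s1(49) → 96
combine 66, 96 → 162
combine s4(101), 162 → 263
The rarest symbols sit at the bottom; the longest codeword is 3 bits.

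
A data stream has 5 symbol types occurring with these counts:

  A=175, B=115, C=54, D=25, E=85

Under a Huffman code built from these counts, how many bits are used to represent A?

Build the tree from the bottom:
merge D(25) and C(54): 79
merge 79 and E(85): 164
merge B(115) and 164: 279
merge A(175) and 279: 454
A is a child of the root — depth 1, so its codeword is a single bit.

1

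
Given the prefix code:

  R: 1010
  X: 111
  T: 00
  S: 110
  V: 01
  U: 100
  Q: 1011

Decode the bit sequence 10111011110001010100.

QQSTRU

Read left to right; each codeword is recognised as soon as it completes (prefix code):
  1011→Q | 1011→Q | 110→S | 00→T | 1010→R | 100→U
Decoded message: QQSTRU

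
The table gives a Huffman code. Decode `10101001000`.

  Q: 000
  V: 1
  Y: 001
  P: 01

Read left to right; each codeword is recognised as soon as it completes (prefix code):
  1→V | 01→P | 01→P | 001→Y | 000→Q
Decoded message: VPPYQ

VPPYQ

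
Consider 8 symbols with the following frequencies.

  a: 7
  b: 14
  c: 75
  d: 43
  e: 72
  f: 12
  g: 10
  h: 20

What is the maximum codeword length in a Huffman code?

Merge the two lowest-weight nodes at each step:
a(7) + g(10) → 17
f(12) + b(14) → 26
17 + h(20) → 37
26 + 37 → 63
d(43) + 63 → 106
e(72) + c(75) → 147
106 + 147 → 253
The first pair merged (a, g) ends up deepest, at depth 5.

5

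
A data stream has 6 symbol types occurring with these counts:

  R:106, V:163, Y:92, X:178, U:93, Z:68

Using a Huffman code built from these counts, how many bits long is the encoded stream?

1759

Build the Huffman tree bottom-up:
combine Z(68), Y(92) → 160
combine U(93), R(106) → 199
combine 160, V(163) → 323
combine X(178), 199 → 377
combine 323, 377 → 700
Total encoded bits = sum of merged weights = 160 + 199 + 323 + 377 + 700 = 1759.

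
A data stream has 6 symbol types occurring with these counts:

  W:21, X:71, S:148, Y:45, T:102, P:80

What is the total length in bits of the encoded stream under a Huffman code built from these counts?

Merge the two smallest weights repeatedly:
W(21) + Y(45) → 66
66 + X(71) → 137
P(80) + T(102) → 182
137 + S(148) → 285
182 + 285 → 467
Total encoded bits = sum of merged weights = 66 + 137 + 182 + 285 + 467 = 1137.

1137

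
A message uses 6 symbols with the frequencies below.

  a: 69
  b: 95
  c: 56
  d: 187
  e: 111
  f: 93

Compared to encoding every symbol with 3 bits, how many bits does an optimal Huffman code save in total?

Fixed-length: 3 bits × 611 symbols = 1833 bits.
Huffman merges:
combine c(56), a(69) → 125
combine f(93), b(95) → 188
combine e(111), 125 → 236
combine d(187), 188 → 375
combine 236, 375 → 611
Huffman total = 125 + 188 + 236 + 375 + 611 = 1535 bits.
Saving = 1833 − 1535 = 298 bits.

298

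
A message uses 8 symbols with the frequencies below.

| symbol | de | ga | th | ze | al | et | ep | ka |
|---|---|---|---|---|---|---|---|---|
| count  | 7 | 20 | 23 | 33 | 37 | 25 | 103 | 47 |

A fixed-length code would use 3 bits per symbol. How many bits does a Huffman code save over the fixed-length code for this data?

76

Fixed-length: 3 bits × 295 symbols = 885 bits.
Huffman merges:
de(7) + ga(20) → 27
th(23) + et(25) → 48
27 + ze(33) → 60
al(37) + ka(47) → 84
48 + 60 → 108
84 + ep(103) → 187
108 + 187 → 295
Huffman total = 27 + 48 + 60 + 84 + 108 + 187 + 295 = 809 bits.
Saving = 885 − 809 = 76 bits.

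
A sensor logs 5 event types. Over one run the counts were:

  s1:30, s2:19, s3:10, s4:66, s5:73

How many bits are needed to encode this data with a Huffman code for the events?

Greedily combine the two least-frequent nodes:
merge s3(10) and s2(19): 29
merge 29 and s1(30): 59
merge 59 and s4(66): 125
merge s5(73) and 125: 198
Total encoded bits = sum of merged weights = 29 + 59 + 125 + 198 = 411.

411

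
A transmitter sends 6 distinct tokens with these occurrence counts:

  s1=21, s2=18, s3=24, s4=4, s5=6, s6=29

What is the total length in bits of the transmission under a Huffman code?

242

Merge the two smallest weights repeatedly:
merge s4(4) and s5(6): 10
merge 10 and s2(18): 28
merge s1(21) and s3(24): 45
merge 28 and s6(29): 57
merge 45 and 57: 102
The encoded length is the sum of every internal node's weight: 10 + 28 + 45 + 57 + 102 = 242 bits.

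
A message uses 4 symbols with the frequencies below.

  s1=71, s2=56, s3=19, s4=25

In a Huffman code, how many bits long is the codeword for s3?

3

Build the tree from the bottom:
s3(19) + s4(25) → 44
44 + s2(56) → 100
s1(71) + 100 → 171
s3's leaf is at depth 3, giving a 3-bit codeword.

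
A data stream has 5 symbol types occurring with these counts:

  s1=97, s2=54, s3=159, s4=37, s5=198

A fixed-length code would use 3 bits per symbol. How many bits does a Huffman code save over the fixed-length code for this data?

464

Fixed-length: 3 bits × 545 symbols = 1635 bits.
Huffman merges:
merge s4(37) and s2(54): 91
merge 91 and s1(97): 188
merge s3(159) and 188: 347
merge s5(198) and 347: 545
Huffman total = 91 + 188 + 347 + 545 = 1171 bits.
Saving = 1635 − 1171 = 464 bits.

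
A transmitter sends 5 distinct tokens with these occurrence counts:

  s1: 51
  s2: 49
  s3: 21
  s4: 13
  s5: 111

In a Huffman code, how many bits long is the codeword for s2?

Repeatedly merge the two smallest:
s4(13) + s3(21) → 34
34 + s2(49) → 83
s1(51) + 83 → 134
s5(111) + 134 → 245
The subtree containing s2 is merged 3 times, so code length = 3.

3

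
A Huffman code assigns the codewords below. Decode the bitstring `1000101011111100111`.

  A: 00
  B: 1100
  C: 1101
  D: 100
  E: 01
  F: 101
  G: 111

DEEEGBG

Read left to right; each codeword is recognised as soon as it completes (prefix code):
  100→D | 01→E | 01→E | 01→E | 111→G | 1100→B | 111→G
Decoded message: DEEEGBG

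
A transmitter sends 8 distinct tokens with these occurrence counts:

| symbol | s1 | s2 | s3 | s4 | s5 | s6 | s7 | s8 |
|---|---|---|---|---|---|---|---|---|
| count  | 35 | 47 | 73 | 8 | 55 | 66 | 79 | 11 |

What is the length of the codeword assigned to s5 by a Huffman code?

3

Repeatedly merge the two smallest:
s4(8) + s8(11) → 19
19 + s1(35) → 54
s2(47) + 54 → 101
s5(55) + s6(66) → 121
s3(73) + s7(79) → 152
101 + 121 → 222
152 + 222 → 374
s5 sits 3 levels below the root, so its codeword is 3 bits.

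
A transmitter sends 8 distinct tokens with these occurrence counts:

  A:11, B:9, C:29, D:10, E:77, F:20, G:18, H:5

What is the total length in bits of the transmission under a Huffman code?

Greedily combine the two least-frequent nodes:
H(5) + B(9) → 14
D(10) + A(11) → 21
14 + G(18) → 32
F(20) + 21 → 41
C(29) + 32 → 61
41 + 61 → 102
E(77) + 102 → 179
Each symbol's bit-cost is frequency × depth; summing gives 450 bits (equivalently 14 + 21 + 32 + 41 + 61 + 102 + 179).

450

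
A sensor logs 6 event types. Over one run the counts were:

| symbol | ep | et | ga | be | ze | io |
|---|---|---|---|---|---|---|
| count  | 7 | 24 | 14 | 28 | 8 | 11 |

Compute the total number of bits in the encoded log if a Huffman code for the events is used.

224

Build the Huffman tree bottom-up:
ep(7) + ze(8) → 15
io(11) + ga(14) → 25
15 + et(24) → 39
25 + be(28) → 53
39 + 53 → 92
Total encoded bits = sum of merged weights = 15 + 25 + 39 + 53 + 92 = 224.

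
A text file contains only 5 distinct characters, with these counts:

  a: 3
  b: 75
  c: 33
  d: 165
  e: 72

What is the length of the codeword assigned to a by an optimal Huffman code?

4

Repeatedly merge the two smallest:
merge a(3) and c(33): 36
merge 36 and e(72): 108
merge b(75) and 108: 183
merge d(165) and 183: 348
a's leaf is at depth 4, giving a 4-bit codeword.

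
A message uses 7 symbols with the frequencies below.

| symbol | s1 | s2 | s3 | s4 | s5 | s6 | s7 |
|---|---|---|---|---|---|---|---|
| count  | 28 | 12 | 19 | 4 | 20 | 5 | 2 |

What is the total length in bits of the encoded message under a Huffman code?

220

Merge the two smallest weights repeatedly:
s7(2) + s4(4) → 6
s6(5) + 6 → 11
11 + s2(12) → 23
s3(19) + s5(20) → 39
23 + s1(28) → 51
39 + 51 → 90
The encoded length is the sum of every internal node's weight: 6 + 11 + 23 + 39 + 51 + 90 = 220 bits.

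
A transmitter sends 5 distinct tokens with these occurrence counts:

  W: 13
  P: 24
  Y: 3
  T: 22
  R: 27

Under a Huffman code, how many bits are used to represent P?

Huffman merges, smallest pair first:
Y(3) + W(13) → 16
16 + T(22) → 38
P(24) + R(27) → 51
38 + 51 → 89
P sits 2 levels below the root, so its codeword is 2 bits.

2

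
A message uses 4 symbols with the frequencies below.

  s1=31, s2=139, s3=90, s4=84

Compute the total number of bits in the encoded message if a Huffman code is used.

Merge the two smallest weights repeatedly:
merge s1(31) and s4(84): 115
merge s3(90) and 115: 205
merge s2(139) and 205: 344
Each symbol's bit-cost is frequency × depth; summing gives 664 bits (equivalently 115 + 205 + 344).

664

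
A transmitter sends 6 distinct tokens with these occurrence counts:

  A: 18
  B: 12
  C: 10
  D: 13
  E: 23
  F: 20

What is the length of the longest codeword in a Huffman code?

Merge the two lowest-weight nodes at each step:
C(10) + B(12) → 22
D(13) + A(18) → 31
F(20) + 22 → 42
E(23) + 31 → 54
42 + 54 → 96
The rarest symbols sit at the bottom; the longest codeword is 3 bits.

3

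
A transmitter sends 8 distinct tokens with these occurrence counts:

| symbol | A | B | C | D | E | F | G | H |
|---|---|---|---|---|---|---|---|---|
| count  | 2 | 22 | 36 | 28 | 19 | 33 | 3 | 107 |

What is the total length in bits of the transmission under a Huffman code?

611

Greedily combine the two least-frequent nodes:
merge A(2) and G(3): 5
merge 5 and E(19): 24
merge B(22) and 24: 46
merge D(28) and F(33): 61
merge C(36) and 46: 82
merge 61 and 82: 143
merge H(107) and 143: 250
Total encoded bits = sum of merged weights = 5 + 24 + 46 + 61 + 82 + 143 + 250 = 611.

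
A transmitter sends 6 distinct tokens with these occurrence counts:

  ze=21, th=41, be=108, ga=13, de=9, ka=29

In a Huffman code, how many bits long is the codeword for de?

Huffman merges, smallest pair first:
combine de(9), ga(13) → 22
combine ze(21), 22 → 43
combine ka(29), th(41) → 70
combine 43, 70 → 113
combine be(108), 113 → 221
The subtree containing de is merged 4 times, so code length = 4.

4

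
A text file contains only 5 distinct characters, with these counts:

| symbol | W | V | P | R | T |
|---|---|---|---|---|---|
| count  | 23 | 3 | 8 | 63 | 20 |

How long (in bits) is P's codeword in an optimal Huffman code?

Repeatedly merge the two smallest:
combine V(3), P(8) → 11
combine 11, T(20) → 31
combine W(23), 31 → 54
combine 54, R(63) → 117
P sits 4 levels below the root, so its codeword is 4 bits.

4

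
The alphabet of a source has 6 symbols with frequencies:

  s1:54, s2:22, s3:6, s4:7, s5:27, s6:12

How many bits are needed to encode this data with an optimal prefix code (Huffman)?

287

Greedily combine the two least-frequent nodes:
s3(6) + s4(7) → 13
s6(12) + 13 → 25
s2(22) + 25 → 47
s5(27) + 47 → 74
s1(54) + 74 → 128
Each symbol's bit-cost is frequency × depth; summing gives 287 bits (equivalently 13 + 25 + 47 + 74 + 128).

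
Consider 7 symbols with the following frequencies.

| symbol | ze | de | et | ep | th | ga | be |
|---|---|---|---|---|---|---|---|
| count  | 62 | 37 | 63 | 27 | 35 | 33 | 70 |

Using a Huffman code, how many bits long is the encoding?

Greedily combine the two least-frequent nodes:
combine ep(27), ga(33) → 60
combine th(35), de(37) → 72
combine 60, ze(62) → 122
combine et(63), be(70) → 133
combine 72, 122 → 194
combine 133, 194 → 327
Total encoded bits = sum of merged weights = 60 + 72 + 122 + 133 + 194 + 327 = 908.

908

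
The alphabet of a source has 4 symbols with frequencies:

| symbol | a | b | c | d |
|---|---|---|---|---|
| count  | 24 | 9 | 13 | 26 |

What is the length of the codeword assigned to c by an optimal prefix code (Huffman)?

Build the tree from the bottom:
b(9) + c(13) → 22
22 + a(24) → 46
d(26) + 46 → 72
c's leaf is at depth 3, giving a 3-bit codeword.

3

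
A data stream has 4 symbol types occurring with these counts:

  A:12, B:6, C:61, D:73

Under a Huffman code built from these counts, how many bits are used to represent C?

Build the tree from the bottom:
merge B(6) and A(12): 18
merge 18 and C(61): 79
merge D(73) and 79: 152
C's leaf is at depth 2, giving a 2-bit codeword.

2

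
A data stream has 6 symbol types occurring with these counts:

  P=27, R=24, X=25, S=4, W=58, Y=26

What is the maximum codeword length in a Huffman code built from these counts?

4

Merge the two lowest-weight nodes at each step:
combine S(4), R(24) → 28
combine X(25), Y(26) → 51
combine P(27), 28 → 55
combine 51, 55 → 106
combine W(58), 106 → 164
The rarest symbols sit at the bottom; the longest codeword is 4 bits.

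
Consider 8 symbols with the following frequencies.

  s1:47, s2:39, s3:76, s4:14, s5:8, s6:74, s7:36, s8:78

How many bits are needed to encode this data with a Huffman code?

1042

Build the Huffman tree bottom-up:
s5(8) + s4(14) → 22
22 + s7(36) → 58
s2(39) + s1(47) → 86
58 + s6(74) → 132
s3(76) + s8(78) → 154
86 + 132 → 218
154 + 218 → 372
Total encoded bits = sum of merged weights = 22 + 58 + 86 + 132 + 154 + 218 + 372 = 1042.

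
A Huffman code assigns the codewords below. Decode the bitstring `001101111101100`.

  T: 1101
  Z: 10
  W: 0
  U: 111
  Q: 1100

WWTUZQ

Read left to right; each codeword is recognised as soon as it completes (prefix code):
  0→W | 0→W | 1101→T | 111→U | 10→Z | 1100→Q
Decoded message: WWTUZQ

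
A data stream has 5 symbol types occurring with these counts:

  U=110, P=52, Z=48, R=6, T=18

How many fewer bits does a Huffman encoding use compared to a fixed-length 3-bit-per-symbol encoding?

Fixed-length: 3 bits × 234 symbols = 702 bits.
Huffman merges:
R(6) + T(18) → 24
24 + Z(48) → 72
P(52) + 72 → 124
U(110) + 124 → 234
Huffman total = 24 + 72 + 124 + 234 = 454 bits.
Saving = 702 − 454 = 248 bits.

248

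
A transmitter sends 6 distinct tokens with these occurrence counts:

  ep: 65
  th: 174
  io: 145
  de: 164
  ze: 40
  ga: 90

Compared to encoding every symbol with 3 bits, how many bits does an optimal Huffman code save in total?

378

Fixed-length: 3 bits × 678 symbols = 2034 bits.
Huffman merges:
ze(40) + ep(65) → 105
ga(90) + 105 → 195
io(145) + de(164) → 309
th(174) + 195 → 369
309 + 369 → 678
Huffman total = 105 + 195 + 309 + 369 + 678 = 1656 bits.
Saving = 2034 − 1656 = 378 bits.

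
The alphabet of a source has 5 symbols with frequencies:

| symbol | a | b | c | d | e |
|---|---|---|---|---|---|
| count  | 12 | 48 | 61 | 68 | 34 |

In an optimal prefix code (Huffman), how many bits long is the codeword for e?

Repeatedly merge the two smallest:
a(12) + e(34) → 46
46 + b(48) → 94
c(61) + d(68) → 129
94 + 129 → 223
The subtree containing e is merged 3 times, so code length = 3.

3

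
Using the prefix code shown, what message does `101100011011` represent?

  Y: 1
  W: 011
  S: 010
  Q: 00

Read left to right; each codeword is recognised as soon as it completes (prefix code):
  1→Y | 011→W | 00→Q | 011→W | 011→W
Decoded message: YWQWW

YWQWW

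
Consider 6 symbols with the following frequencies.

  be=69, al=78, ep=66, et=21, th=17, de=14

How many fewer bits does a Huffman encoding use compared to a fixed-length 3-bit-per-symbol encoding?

Fixed-length: 3 bits × 265 symbols = 795 bits.
Huffman merges:
merge de(14) and th(17): 31
merge et(21) and 31: 52
merge 52 and ep(66): 118
merge be(69) and al(78): 147
merge 118 and 147: 265
Huffman total = 31 + 52 + 118 + 147 + 265 = 613 bits.
Saving = 795 − 613 = 182 bits.

182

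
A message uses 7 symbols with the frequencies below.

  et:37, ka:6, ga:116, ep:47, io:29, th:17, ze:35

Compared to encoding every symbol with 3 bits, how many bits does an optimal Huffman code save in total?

157

Fixed-length: 3 bits × 287 symbols = 861 bits.
Huffman merges:
ka(6) + th(17) → 23
23 + io(29) → 52
ze(35) + et(37) → 72
ep(47) + 52 → 99
72 + 99 → 171
ga(116) + 171 → 287
Huffman total = 23 + 52 + 72 + 99 + 171 + 287 = 704 bits.
Saving = 861 − 704 = 157 bits.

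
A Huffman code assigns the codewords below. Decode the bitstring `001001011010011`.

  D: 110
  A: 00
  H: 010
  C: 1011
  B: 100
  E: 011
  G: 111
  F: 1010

ABCHE

Read left to right; each codeword is recognised as soon as it completes (prefix code):
  00→A | 100→B | 1011→C | 010→H | 011→E
Decoded message: ABCHE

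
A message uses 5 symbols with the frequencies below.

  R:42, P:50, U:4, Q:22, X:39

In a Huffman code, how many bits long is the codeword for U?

Repeatedly merge the two smallest:
combine U(4), Q(22) → 26
combine 26, X(39) → 65
combine R(42), P(50) → 92
combine 65, 92 → 157
U sits 3 levels below the root, so its codeword is 3 bits.

3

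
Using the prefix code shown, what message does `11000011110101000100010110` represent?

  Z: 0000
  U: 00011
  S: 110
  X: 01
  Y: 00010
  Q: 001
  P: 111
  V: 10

SUSVVQYS

Read left to right; each codeword is recognised as soon as it completes (prefix code):
  110→S | 00011→U | 110→S | 10→V | 10→V | 001→Q | 00010→Y | 110→S
Decoded message: SUSVVQYS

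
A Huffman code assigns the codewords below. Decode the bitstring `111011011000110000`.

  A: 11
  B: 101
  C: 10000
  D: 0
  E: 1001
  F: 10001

Read left to right; each codeword is recognised as soon as it completes (prefix code):
  11→A | 101→B | 101→B | 10001→F | 10000→C
Decoded message: ABBFC

ABBFC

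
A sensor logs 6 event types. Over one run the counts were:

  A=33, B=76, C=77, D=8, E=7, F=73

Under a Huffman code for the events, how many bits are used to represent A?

3

Build the tree from the bottom:
merge E(7) and D(8): 15
merge 15 and A(33): 48
merge 48 and F(73): 121
merge B(76) and C(77): 153
merge 121 and 153: 274
A sits 3 levels below the root, so its codeword is 3 bits.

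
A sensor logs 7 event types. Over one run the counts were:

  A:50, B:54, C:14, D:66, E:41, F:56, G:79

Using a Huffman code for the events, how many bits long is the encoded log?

990

Merge the two smallest weights repeatedly:
merge C(14) and E(41): 55
merge A(50) and B(54): 104
merge 55 and F(56): 111
merge D(66) and G(79): 145
merge 104 and 111: 215
merge 145 and 215: 360
Each symbol's bit-cost is frequency × depth; summing gives 990 bits (equivalently 55 + 104 + 111 + 145 + 215 + 360).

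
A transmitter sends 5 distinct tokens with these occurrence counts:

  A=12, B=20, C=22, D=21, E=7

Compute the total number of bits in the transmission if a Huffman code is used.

Build the Huffman tree bottom-up:
merge E(7) and A(12): 19
merge 19 and B(20): 39
merge D(21) and C(22): 43
merge 39 and 43: 82
Total encoded bits = sum of merged weights = 19 + 39 + 43 + 82 = 183.

183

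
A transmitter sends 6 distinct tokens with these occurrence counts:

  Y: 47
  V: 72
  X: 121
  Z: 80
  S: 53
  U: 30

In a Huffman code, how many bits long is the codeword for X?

Huffman merges, smallest pair first:
merge U(30) and Y(47): 77
merge S(53) and V(72): 125
merge 77 and Z(80): 157
merge X(121) and 125: 246
merge 157 and 246: 403
The subtree containing X is merged 2 times, so code length = 2.

2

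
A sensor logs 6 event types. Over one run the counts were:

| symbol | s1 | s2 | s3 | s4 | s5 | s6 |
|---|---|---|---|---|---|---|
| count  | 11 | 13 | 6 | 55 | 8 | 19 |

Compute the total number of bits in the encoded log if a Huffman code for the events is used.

240

Greedily combine the two least-frequent nodes:
merge s3(6) and s5(8): 14
merge s1(11) and s2(13): 24
merge 14 and s6(19): 33
merge 24 and 33: 57
merge s4(55) and 57: 112
The encoded length is the sum of every internal node's weight: 14 + 24 + 33 + 57 + 112 = 240 bits.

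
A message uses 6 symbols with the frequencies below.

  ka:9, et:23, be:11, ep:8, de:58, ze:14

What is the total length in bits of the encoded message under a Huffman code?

270

Greedily combine the two least-frequent nodes:
merge ep(8) and ka(9): 17
merge be(11) and ze(14): 25
merge 17 and et(23): 40
merge 25 and 40: 65
merge de(58) and 65: 123
The encoded length is the sum of every internal node's weight: 17 + 25 + 40 + 65 + 123 = 270 bits.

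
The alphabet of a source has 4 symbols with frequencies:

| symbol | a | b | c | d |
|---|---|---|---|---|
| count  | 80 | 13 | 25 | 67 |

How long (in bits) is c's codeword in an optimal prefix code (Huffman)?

Build the tree from the bottom:
b(13) + c(25) → 38
38 + d(67) → 105
a(80) + 105 → 185
c's leaf is at depth 3, giving a 3-bit codeword.

3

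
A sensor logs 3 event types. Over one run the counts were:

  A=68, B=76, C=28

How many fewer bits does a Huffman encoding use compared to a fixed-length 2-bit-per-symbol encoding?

76

Fixed-length: 2 bits × 172 symbols = 344 bits.
Huffman merges:
merge C(28) and A(68): 96
merge B(76) and 96: 172
Huffman total = 96 + 172 = 268 bits.
Saving = 344 − 268 = 76 bits.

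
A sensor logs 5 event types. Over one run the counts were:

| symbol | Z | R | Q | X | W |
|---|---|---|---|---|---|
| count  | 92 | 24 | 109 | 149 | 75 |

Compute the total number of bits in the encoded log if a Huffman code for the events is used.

997

Greedily combine the two least-frequent nodes:
R(24) + W(75) → 99
Z(92) + 99 → 191
Q(109) + X(149) → 258
191 + 258 → 449
Each symbol's bit-cost is frequency × depth; summing gives 997 bits (equivalently 99 + 191 + 258 + 449).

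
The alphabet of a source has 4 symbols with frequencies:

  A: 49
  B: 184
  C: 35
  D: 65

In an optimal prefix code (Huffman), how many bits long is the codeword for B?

1

Repeatedly merge the two smallest:
combine C(35), A(49) → 84
combine D(65), 84 → 149
combine 149, B(184) → 333
B is merged only at the final step, so code length = 1.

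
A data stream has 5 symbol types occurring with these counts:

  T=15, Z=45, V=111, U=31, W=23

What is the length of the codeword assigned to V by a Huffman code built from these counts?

1

Huffman merges, smallest pair first:
merge T(15) and W(23): 38
merge U(31) and 38: 69
merge Z(45) and 69: 114
merge V(111) and 114: 225
V is a child of the root — depth 1, so its codeword is a single bit.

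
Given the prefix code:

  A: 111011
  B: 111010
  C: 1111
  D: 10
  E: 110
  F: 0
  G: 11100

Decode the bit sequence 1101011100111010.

EDGB

Read left to right; each codeword is recognised as soon as it completes (prefix code):
  110→E | 10→D | 11100→G | 111010→B
Decoded message: EDGB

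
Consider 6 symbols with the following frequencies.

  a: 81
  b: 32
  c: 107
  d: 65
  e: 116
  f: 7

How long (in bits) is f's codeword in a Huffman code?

Build the tree from the bottom:
combine f(7), b(32) → 39
combine 39, d(65) → 104
combine a(81), 104 → 185
combine c(107), e(116) → 223
combine 185, 223 → 408
The subtree containing f is merged 4 times, so code length = 4.

4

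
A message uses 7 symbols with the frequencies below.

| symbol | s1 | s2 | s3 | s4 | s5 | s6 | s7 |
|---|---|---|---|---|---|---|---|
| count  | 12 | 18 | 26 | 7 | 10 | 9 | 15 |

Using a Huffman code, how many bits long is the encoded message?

Merge the two smallest weights repeatedly:
s4(7) + s6(9) → 16
s5(10) + s1(12) → 22
s7(15) + 16 → 31
s2(18) + 22 → 40
s3(26) + 31 → 57
40 + 57 → 97
Total encoded bits = sum of merged weights = 16 + 22 + 31 + 40 + 57 + 97 = 263.

263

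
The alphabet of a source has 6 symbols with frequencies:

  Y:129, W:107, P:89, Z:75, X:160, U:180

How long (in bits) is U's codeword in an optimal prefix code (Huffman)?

2

Huffman merges, smallest pair first:
Z(75) + P(89) → 164
W(107) + Y(129) → 236
X(160) + 164 → 324
U(180) + 236 → 416
324 + 416 → 740
U's leaf is at depth 2, giving a 2-bit codeword.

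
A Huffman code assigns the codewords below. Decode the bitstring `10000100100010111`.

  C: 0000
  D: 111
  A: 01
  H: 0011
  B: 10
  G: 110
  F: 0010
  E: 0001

Read left to right; each codeword is recognised as soon as it completes (prefix code):
  10→B | 0001→E | 0010→F | 0010→F | 111→D
Decoded message: BEFFD

BEFFD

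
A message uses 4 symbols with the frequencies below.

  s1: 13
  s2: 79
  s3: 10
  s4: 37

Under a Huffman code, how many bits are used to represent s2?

1

Repeatedly merge the two smallest:
s3(10) + s1(13) → 23
23 + s4(37) → 60
60 + s2(79) → 139
s2 is a child of the root — depth 1, so its codeword is a single bit.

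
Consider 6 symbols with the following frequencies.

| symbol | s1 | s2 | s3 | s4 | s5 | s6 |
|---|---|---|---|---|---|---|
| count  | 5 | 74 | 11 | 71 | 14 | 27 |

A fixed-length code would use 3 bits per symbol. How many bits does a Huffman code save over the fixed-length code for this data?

Fixed-length: 3 bits × 202 symbols = 606 bits.
Huffman merges:
combine s1(5), s3(11) → 16
combine s5(14), 16 → 30
combine s6(27), 30 → 57
combine 57, s4(71) → 128
combine s2(74), 128 → 202
Huffman total = 16 + 30 + 57 + 128 + 202 = 433 bits.
Saving = 606 − 433 = 173 bits.

173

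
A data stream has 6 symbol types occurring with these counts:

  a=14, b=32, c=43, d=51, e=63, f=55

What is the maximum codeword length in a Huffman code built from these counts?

Merge the two lowest-weight nodes at each step:
merge a(14) and b(32): 46
merge c(43) and 46: 89
merge d(51) and f(55): 106
merge e(63) and 89: 152
merge 106 and 152: 258
The first pair merged (a, b) ends up deepest, at depth 4.

4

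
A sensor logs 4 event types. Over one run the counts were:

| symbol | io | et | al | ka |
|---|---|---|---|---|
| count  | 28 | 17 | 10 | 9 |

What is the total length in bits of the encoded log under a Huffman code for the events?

119

Merge the two smallest weights repeatedly:
ka(9) + al(10) → 19
et(17) + 19 → 36
io(28) + 36 → 64
Total encoded bits = sum of merged weights = 19 + 36 + 64 = 119.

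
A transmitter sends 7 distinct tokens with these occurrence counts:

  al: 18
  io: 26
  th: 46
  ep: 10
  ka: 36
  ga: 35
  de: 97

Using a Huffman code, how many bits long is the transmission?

689

Merge the two smallest weights repeatedly:
merge ep(10) and al(18): 28
merge io(26) and 28: 54
merge ga(35) and ka(36): 71
merge th(46) and 54: 100
merge 71 and de(97): 168
merge 100 and 168: 268
Total encoded bits = sum of merged weights = 28 + 54 + 71 + 100 + 168 + 268 = 689.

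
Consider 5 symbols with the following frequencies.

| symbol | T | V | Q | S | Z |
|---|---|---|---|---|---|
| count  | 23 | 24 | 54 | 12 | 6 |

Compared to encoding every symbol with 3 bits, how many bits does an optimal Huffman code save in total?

Fixed-length: 3 bits × 119 symbols = 357 bits.
Huffman merges:
merge Z(6) and S(12): 18
merge 18 and T(23): 41
merge V(24) and 41: 65
merge Q(54) and 65: 119
Huffman total = 18 + 41 + 65 + 119 = 243 bits.
Saving = 357 − 243 = 114 bits.

114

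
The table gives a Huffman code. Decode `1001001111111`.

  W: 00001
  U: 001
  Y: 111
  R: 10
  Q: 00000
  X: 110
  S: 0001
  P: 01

Read left to right; each codeword is recognised as soon as it completes (prefix code):
  10→R | 01→P | 001→U | 111→Y | 111→Y
Decoded message: RPUYY

RPUYY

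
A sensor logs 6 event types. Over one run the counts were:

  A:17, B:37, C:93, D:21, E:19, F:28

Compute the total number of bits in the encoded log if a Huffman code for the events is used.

Build the Huffman tree bottom-up:
combine A(17), E(19) → 36
combine D(21), F(28) → 49
combine 36, B(37) → 73
combine 49, 73 → 122
combine C(93), 122 → 215
Total encoded bits = sum of merged weights = 36 + 49 + 73 + 122 + 215 = 495.

495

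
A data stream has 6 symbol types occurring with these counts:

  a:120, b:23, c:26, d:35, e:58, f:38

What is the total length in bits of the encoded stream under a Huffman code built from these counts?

709

Greedily combine the two least-frequent nodes:
combine b(23), c(26) → 49
combine d(35), f(38) → 73
combine 49, e(58) → 107
combine 73, 107 → 180
combine a(120), 180 → 300
The encoded length is the sum of every internal node's weight: 49 + 73 + 107 + 180 + 300 = 709 bits.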